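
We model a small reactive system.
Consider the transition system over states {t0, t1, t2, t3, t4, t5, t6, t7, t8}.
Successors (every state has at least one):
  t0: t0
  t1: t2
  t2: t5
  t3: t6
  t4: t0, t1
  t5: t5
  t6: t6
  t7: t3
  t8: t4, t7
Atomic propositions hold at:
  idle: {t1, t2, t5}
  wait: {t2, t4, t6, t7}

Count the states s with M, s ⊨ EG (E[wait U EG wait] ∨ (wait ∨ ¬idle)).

6

EG wait: greatest fixpoint, start Z0 = {t2, t4, t6, t7}, keep only states in Sat with some successor in Z. Z1 = {t6}; fixed.
Sat(EG wait) = {t6}
E[wait U EG wait]: least fixpoint, start Z0 = Sat(EG wait) = {t6}, add states in Sat(wait) with some successor in Z. Already a fixed point.
Sat(E[wait U EG wait]) = {t6}
Sat(¬idle) = {t0, t3, t4, t6, t7, t8}
Sat(wait ∨ ¬idle) = {t0, t2, t3, t4, t6, t7, t8}
Sat(E[wait U EG wait] ∨ (wait ∨ ¬idle)) = {t0, t2, t3, t4, t6, t7, t8}
EG (E[wait U EG wait] ∨ (wait ∨ ¬idle)): greatest fixpoint, start Z0 = {t0, t2, t3, t4, t6, t7, t8}, keep only states in Sat with some successor in Z. Z1 = {t0, t3, t4, t6, t7, t8}; fixed.
Sat(EG (E[wait U EG wait] ∨ (wait ∨ ¬idle))) = {t0, t3, t4, t6, t7, t8}
|Sat(EG (E[wait U EG wait] ∨ (wait ∨ ¬idle)))| = |{t0, t3, t4, t6, t7, t8}| = 6.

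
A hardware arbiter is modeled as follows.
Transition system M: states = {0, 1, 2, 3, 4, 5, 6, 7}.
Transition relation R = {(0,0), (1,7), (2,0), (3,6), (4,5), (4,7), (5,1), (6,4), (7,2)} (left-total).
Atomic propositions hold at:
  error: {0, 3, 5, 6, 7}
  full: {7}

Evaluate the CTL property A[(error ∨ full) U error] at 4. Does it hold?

No

Sat(error ∨ full) = {0, 3, 5, 6, 7}
A[(error ∨ full) U error]: least fixpoint, start Z0 = Sat(error) = {0, 3, 5, 6, 7}, add states in Sat(error ∨ full) with every successor in Z. Already a fixed point.
Sat(A[(error ∨ full) U error]) = {0, 3, 5, 6, 7}
4 ∉ Sat(A[(error ∨ full) U error]) = {0, 3, 5, 6, 7}, so the formula does not hold at 4.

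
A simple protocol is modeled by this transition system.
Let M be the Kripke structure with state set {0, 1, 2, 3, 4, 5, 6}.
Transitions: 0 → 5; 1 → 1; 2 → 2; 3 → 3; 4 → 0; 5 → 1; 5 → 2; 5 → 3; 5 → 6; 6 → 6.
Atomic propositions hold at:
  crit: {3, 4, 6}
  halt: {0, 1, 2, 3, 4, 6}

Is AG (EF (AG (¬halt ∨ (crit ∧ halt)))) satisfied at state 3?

Yes

Sat(¬halt) = {5}
Sat(crit ∧ halt) = {3, 4, 6}
Sat(¬halt ∨ (crit ∧ halt)) = {3, 4, 5, 6}
AG (¬halt ∨ (crit ∧ halt)): greatest fixpoint, start Z0 = {3, 4, 5, 6}, keep only states in Sat with every successor in Z. Z1 = {3, 6}; fixed.
Sat(AG (¬halt ∨ (crit ∧ halt))) = {3, 6}
EF (AG (¬halt ∨ (crit ∧ halt))): least fixpoint, start Z0 = {3, 6}, add states with some successor in Z. Z1 = {3, 5, 6}; Z2 = {0, 3, 5, 6}; Z3 = {0, 3, 4, 5, 6}; fixed.
Sat(EF (AG (¬halt ∨ (crit ∧ halt)))) = {0, 3, 4, 5, 6}
AG (EF (AG (¬halt ∨ (crit ∧ halt)))): greatest fixpoint, start Z0 = {0, 3, 4, 5, 6}, keep only states in Sat with every successor in Z. Z1 = {0, 3, 4, 6}; Z2 = {3, 4, 6}; Z3 = {3, 6}; fixed.
Sat(AG (EF (AG (¬halt ∨ (crit ∧ halt))))) = {3, 6}
3 ∈ Sat(AG (EF (AG (¬halt ∨ (crit ∧ halt))))) = {3, 6}, so the formula holds at 3.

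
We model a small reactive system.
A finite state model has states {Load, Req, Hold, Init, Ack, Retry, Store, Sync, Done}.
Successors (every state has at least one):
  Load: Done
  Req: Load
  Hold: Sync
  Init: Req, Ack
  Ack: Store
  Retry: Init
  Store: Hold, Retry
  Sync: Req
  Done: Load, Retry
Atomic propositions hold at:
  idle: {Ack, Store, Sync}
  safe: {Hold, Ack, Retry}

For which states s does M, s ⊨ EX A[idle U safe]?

A[idle U safe]: least fixpoint, start Z0 = Sat(safe) = {Hold, Ack, Retry}, add states in Sat(idle) with every successor in Z. Z1 = {Hold, Ack, Retry, Store}; fixed.
Sat(A[idle U safe]) = {Hold, Ack, Retry, Store}
Sat(EX A[idle U safe]) = {s : some successor in {Hold, Ack, Retry, Store}} = {Init, Ack, Store, Done}

{Init, Ack, Store, Done}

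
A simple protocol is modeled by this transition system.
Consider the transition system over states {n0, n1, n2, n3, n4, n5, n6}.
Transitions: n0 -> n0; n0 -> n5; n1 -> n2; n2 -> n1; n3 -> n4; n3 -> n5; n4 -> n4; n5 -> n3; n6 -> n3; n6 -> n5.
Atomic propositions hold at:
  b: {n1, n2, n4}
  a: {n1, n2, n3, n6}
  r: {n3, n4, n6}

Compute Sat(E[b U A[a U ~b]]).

{n0, n3, n5, n6}

Sat(~b) = {n0, n3, n5, n6}
A[a U ~b]: least fixpoint, start Z0 = Sat(~b) = {n0, n3, n5, n6}, add states in Sat(a) with every successor in Z. Already a fixed point.
Sat(A[a U ~b]) = {n0, n3, n5, n6}
E[b U A[a U ~b]]: least fixpoint, start Z0 = Sat(A[a U ~b]) = {n0, n3, n5, n6}, add states in Sat(b) with some successor in Z. Already a fixed point.
Sat(E[b U A[a U ~b]]) = {n0, n3, n5, n6}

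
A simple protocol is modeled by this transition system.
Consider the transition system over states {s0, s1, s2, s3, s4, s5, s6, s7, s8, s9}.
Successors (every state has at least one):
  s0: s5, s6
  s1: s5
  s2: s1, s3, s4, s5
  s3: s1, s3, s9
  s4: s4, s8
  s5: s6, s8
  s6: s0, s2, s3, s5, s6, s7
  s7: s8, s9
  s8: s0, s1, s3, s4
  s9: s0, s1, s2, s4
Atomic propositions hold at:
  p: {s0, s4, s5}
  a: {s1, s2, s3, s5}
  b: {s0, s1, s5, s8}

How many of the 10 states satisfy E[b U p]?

E[b U p]: least fixpoint, start Z0 = Sat(p) = {s0, s4, s5}, add states in Sat(b) with some successor in Z. Z1 = {s0, s1, s4, s5, s8}; fixed.
Sat(E[b U p]) = {s0, s1, s4, s5, s8}
|Sat(E[b U p])| = |{s0, s1, s4, s5, s8}| = 5.

5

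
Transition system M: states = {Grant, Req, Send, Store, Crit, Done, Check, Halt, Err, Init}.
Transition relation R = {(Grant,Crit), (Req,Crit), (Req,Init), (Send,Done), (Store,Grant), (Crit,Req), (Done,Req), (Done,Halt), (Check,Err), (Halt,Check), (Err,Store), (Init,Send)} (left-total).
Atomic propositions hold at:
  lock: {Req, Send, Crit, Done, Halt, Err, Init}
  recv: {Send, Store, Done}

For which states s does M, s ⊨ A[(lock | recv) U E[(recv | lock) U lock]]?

Sat(lock | recv) = {Req, Send, Store, Crit, Done, Halt, Err, Init}
Sat(recv | lock) = {Req, Send, Store, Crit, Done, Halt, Err, Init}
E[(recv | lock) U lock]: least fixpoint, start Z0 = Sat(lock) = {Req, Send, Crit, Done, Halt, Err, Init}, add states in Sat(recv | lock) with some successor in Z. Already a fixed point.
Sat(E[(recv | lock) U lock]) = {Req, Send, Crit, Done, Halt, Err, Init}
A[(lock | recv) U E[(recv | lock) U lock]]: least fixpoint, start Z0 = Sat(E[(recv | lock) U lock]) = {Req, Send, Crit, Done, Halt, Err, Init}, add states in Sat(lock | recv) with every successor in Z. Already a fixed point.
Sat(A[(lock | recv) U E[(recv | lock) U lock]]) = {Req, Send, Crit, Done, Halt, Err, Init}

{Req, Send, Crit, Done, Halt, Err, Init}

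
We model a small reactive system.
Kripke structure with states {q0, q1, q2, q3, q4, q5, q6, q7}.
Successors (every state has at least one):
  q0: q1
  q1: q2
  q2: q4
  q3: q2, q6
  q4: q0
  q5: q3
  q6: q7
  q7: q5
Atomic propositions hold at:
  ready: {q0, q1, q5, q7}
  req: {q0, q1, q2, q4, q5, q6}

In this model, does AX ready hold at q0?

Yes

Sat(AX ready) = {s : every successor in {q0, q1, q5, q7}} = {q0, q4, q6, q7}
q0 ∈ Sat(AX ready) = {q0, q4, q6, q7}, so the formula holds at q0.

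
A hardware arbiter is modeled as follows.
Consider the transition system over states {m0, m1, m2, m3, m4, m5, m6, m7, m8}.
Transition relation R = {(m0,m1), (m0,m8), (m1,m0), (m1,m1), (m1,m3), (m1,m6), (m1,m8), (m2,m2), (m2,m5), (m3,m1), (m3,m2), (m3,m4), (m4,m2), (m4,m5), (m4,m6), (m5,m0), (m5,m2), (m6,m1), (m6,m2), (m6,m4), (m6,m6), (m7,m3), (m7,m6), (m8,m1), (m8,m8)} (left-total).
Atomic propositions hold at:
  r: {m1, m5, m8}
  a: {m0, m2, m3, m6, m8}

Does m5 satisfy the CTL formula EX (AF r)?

Yes

AF r: least fixpoint, start Z0 = {m1, m5, m8}, add states with every successor in Z. Z1 = {m0, m1, m5, m8}; fixed.
Sat(AF r) = {m0, m1, m5, m8}
Sat(EX (AF r)) = {s : some successor in {m0, m1, m5, m8}} = {m0, m1, m2, m3, m4, m5, m6, m8}
m5 ∈ Sat(EX (AF r)) = {m0, m1, m2, m3, m4, m5, m6, m8}, so the formula holds at m5.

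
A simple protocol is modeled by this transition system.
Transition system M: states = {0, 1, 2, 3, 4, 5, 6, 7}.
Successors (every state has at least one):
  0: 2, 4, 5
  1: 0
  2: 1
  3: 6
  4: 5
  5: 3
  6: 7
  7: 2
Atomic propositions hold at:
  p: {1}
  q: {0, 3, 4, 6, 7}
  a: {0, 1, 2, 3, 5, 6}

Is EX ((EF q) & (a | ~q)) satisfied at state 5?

Yes

EF q: least fixpoint, start Z0 = {0, 3, 4, 6, 7}, add states with some successor in Z. Z1 = {0, 1, 3, 4, 5, 6, 7}; Z2 = {0, 1, 2, 3, 4, 5, 6, 7}; fixed.
Sat(EF q) = {0, 1, 2, 3, 4, 5, 6, 7}
Sat(~q) = {1, 2, 5}
Sat(a | ~q) = {0, 1, 2, 3, 5, 6}
Sat((EF q) & (a | ~q)) = {0, 1, 2, 3, 5, 6}
Sat(EX ((EF q) & (a | ~q))) = {s : some successor in {0, 1, 2, 3, 5, 6}} = {0, 1, 2, 3, 4, 5, 7}
5 ∈ Sat(EX ((EF q) & (a | ~q))) = {0, 1, 2, 3, 4, 5, 7}, so the formula holds at 5.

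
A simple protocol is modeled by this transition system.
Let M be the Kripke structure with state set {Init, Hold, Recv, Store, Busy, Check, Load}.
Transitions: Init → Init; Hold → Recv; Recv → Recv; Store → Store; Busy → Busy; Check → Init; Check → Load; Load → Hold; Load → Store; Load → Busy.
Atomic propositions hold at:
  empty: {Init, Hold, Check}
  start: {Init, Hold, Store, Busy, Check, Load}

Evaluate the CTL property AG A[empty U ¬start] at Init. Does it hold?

Sat(¬start) = {Recv}
A[empty U ¬start]: least fixpoint, start Z0 = Sat(¬start) = {Recv}, add states in Sat(empty) with every successor in Z. Z1 = {Hold, Recv}; fixed.
Sat(A[empty U ¬start]) = {Hold, Recv}
AG A[empty U ¬start]: greatest fixpoint, start Z0 = {Hold, Recv}, keep only states in Sat with every successor in Z. Already a fixed point.
Sat(AG A[empty U ¬start]) = {Hold, Recv}
Init ∉ Sat(AG A[empty U ¬start]) = {Hold, Recv}, so the formula does not hold at Init.

No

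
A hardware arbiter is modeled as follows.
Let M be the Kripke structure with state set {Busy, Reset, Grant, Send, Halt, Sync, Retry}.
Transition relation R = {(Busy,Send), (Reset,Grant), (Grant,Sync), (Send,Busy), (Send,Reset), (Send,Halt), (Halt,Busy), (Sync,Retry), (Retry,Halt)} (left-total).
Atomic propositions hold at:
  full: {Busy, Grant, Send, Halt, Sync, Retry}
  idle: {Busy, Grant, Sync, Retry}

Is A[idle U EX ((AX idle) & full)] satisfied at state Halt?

No

Sat(AX idle) = {s : every successor in {Busy, Grant, Sync, Retry}} = {Reset, Grant, Halt, Sync}
Sat((AX idle) & full) = {Grant, Halt, Sync}
Sat(EX ((AX idle) & full)) = {s : some successor in {Grant, Halt, Sync}} = {Reset, Grant, Send, Retry}
A[idle U EX ((AX idle) & full)]: least fixpoint, start Z0 = Sat(EX ((AX idle) & full)) = {Reset, Grant, Send, Retry}, add states in Sat(idle) with every successor in Z. Z1 = {Busy, Reset, Grant, Send, Sync, Retry}; fixed.
Sat(A[idle U EX ((AX idle) & full)]) = {Busy, Reset, Grant, Send, Sync, Retry}
Halt ∉ Sat(A[idle U EX ((AX idle) & full)]) = {Busy, Reset, Grant, Send, Sync, Retry}, so the formula does not hold at Halt.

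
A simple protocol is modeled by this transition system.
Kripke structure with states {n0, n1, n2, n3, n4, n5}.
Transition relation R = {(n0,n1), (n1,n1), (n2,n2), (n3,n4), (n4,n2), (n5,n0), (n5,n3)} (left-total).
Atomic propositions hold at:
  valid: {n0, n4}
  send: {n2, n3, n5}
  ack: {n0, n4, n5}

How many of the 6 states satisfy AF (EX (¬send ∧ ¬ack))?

Sat(¬send) = {n0, n1, n4}
Sat(¬ack) = {n1, n2, n3}
Sat(¬send ∧ ¬ack) = {n1}
Sat(EX (¬send ∧ ¬ack)) = {s : some successor in {n1}} = {n0, n1}
AF (EX (¬send ∧ ¬ack)): least fixpoint, start Z0 = {n0, n1}, add states with every successor in Z. Already a fixed point.
Sat(AF (EX (¬send ∧ ¬ack))) = {n0, n1}
|Sat(AF (EX (¬send ∧ ¬ack)))| = |{n0, n1}| = 2.

2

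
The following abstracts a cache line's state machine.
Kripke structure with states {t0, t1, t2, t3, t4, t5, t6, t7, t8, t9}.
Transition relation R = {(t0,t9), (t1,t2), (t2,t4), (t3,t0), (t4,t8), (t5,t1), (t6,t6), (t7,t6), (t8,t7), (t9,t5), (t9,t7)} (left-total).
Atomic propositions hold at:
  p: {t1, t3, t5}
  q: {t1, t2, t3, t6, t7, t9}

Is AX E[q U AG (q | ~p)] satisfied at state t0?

Sat(~p) = {t0, t2, t4, t6, t7, t8, t9}
Sat(q | ~p) = {t0, t1, t2, t3, t4, t6, t7, t8, t9}
AG (q | ~p): greatest fixpoint, start Z0 = {t0, t1, t2, t3, t4, t6, t7, t8, t9}, keep only states in Sat with every successor in Z. Z1 = {t0, t1, t2, t3, t4, t6, t7, t8}; Z2 = {t1, t2, t3, t4, t6, t7, t8}; Z3 = {t1, t2, t4, t6, t7, t8}; fixed.
Sat(AG (q | ~p)) = {t1, t2, t4, t6, t7, t8}
E[q U AG (q | ~p)]: least fixpoint, start Z0 = Sat(AG (q | ~p)) = {t1, t2, t4, t6, t7, t8}, add states in Sat(q) with some successor in Z. Z1 = {t1, t2, t4, t6, t7, t8, t9}; fixed.
Sat(E[q U AG (q | ~p)]) = {t1, t2, t4, t6, t7, t8, t9}
Sat(AX E[q U AG (q | ~p)]) = {s : every successor in {t1, t2, t4, t6, t7, t8, t9}} = {t0, t1, t2, t4, t5, t6, t7, t8}
t0 ∈ Sat(AX E[q U AG (q | ~p)]) = {t0, t1, t2, t4, t5, t6, t7, t8}, so the formula holds at t0.

Yes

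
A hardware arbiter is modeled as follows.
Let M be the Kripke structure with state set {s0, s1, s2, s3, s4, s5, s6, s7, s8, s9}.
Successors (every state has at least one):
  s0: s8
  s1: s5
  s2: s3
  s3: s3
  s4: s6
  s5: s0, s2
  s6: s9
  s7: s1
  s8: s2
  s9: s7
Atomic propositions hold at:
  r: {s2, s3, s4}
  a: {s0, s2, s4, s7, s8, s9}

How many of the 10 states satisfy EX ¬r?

7

Sat(¬r) = {s0, s1, s5, s6, s7, s8, s9}
Sat(EX ¬r) = {s : some successor in {s0, s1, s5, s6, s7, s8, s9}} = {s0, s1, s4, s5, s6, s7, s9}
|Sat(EX ¬r)| = |{s0, s1, s4, s5, s6, s7, s9}| = 7.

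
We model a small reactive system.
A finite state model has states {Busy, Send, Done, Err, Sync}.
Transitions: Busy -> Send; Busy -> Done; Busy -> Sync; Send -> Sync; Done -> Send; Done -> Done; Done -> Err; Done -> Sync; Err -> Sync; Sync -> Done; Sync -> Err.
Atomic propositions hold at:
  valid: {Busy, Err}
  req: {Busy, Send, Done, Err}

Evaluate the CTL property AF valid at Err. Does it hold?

AF valid: least fixpoint, start Z0 = {Busy, Err}, add states with every successor in Z. Already a fixed point.
Sat(AF valid) = {Busy, Err}
Err ∈ Sat(AF valid) = {Busy, Err}, so the formula holds at Err.

Yes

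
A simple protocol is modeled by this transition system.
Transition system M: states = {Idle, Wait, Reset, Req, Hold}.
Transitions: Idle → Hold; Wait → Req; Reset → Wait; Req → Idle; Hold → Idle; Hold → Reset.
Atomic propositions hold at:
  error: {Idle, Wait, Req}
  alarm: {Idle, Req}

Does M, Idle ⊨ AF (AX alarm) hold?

Sat(AX alarm) = {s : every successor in {Idle, Req}} = {Wait, Req}
AF (AX alarm): least fixpoint, start Z0 = {Wait, Req}, add states with every successor in Z. Z1 = {Wait, Reset, Req}; fixed.
Sat(AF (AX alarm)) = {Wait, Reset, Req}
Idle ∉ Sat(AF (AX alarm)) = {Wait, Reset, Req}, so the formula does not hold at Idle.

No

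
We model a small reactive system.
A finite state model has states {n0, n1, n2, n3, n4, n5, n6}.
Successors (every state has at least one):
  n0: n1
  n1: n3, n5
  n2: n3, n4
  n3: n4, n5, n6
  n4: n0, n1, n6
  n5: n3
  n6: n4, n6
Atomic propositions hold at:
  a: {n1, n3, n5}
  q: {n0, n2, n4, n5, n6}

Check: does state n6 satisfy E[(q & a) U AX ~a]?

Yes

Sat(q & a) = {n5}
Sat(~a) = {n0, n2, n4, n6}
Sat(AX ~a) = {s : every successor in {n0, n2, n4, n6}} = {n6}
E[(q & a) U AX ~a]: least fixpoint, start Z0 = Sat(AX ~a) = {n6}, add states in Sat(q & a) with some successor in Z. Already a fixed point.
Sat(E[(q & a) U AX ~a]) = {n6}
n6 ∈ Sat(E[(q & a) U AX ~a]) = {n6}, so the formula holds at n6.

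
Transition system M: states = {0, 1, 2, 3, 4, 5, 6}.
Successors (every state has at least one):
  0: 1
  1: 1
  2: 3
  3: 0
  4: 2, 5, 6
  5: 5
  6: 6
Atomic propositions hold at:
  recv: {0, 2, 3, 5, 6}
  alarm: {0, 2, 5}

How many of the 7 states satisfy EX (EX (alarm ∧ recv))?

Sat(alarm ∧ recv) = {0, 2, 5}
Sat(EX (alarm ∧ recv)) = {s : some successor in {0, 2, 5}} = {3, 4, 5}
Sat(EX (EX (alarm ∧ recv))) = {s : some successor in {3, 4, 5}} = {2, 4, 5}
|Sat(EX (EX (alarm ∧ recv)))| = |{2, 4, 5}| = 3.

3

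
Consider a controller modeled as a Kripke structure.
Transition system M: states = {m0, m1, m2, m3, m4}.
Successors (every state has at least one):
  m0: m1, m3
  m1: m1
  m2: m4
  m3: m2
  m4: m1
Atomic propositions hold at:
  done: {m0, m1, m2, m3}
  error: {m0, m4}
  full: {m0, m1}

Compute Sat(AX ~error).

{m0, m1, m3, m4}

Sat(~error) = {m1, m2, m3}
Sat(AX ~error) = {s : every successor in {m1, m2, m3}} = {m0, m1, m3, m4}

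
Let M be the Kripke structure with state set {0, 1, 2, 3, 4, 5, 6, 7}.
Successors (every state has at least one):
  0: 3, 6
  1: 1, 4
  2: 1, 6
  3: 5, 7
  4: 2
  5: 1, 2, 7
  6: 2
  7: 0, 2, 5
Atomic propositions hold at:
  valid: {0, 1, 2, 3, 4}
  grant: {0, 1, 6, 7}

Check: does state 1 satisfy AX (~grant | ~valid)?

Sat(~grant) = {2, 3, 4, 5}
Sat(~valid) = {5, 6, 7}
Sat(~grant | ~valid) = {2, 3, 4, 5, 6, 7}
Sat(AX (~grant | ~valid)) = {s : every successor in {2, 3, 4, 5, 6, 7}} = {0, 3, 4, 6}
1 ∉ Sat(AX (~grant | ~valid)) = {0, 3, 4, 6}, so the formula does not hold at 1.

No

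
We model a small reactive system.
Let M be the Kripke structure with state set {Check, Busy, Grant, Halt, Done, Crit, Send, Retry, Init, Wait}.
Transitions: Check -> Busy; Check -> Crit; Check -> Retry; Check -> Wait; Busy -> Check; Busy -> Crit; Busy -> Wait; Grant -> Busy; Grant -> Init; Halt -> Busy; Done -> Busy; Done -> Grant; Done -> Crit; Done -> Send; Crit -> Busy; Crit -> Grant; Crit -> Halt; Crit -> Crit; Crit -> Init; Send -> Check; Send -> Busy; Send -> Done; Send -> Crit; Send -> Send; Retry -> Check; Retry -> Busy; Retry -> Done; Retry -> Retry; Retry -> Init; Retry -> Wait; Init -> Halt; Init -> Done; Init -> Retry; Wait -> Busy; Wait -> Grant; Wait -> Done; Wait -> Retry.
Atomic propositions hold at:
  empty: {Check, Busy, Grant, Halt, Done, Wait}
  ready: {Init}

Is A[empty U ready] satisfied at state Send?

A[empty U ready]: least fixpoint, start Z0 = Sat(ready) = {Init}, add states in Sat(empty) with every successor in Z. Already a fixed point.
Sat(A[empty U ready]) = {Init}
Send ∉ Sat(A[empty U ready]) = {Init}, so the formula does not hold at Send.

No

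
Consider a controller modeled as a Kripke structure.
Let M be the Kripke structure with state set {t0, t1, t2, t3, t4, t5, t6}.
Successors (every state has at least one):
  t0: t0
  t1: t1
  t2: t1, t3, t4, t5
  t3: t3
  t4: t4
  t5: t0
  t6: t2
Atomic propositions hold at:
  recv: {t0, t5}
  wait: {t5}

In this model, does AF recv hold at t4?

No

AF recv: least fixpoint, start Z0 = {t0, t5}, add states with every successor in Z. Already a fixed point.
Sat(AF recv) = {t0, t5}
t4 ∉ Sat(AF recv) = {t0, t5}, so the formula does not hold at t4.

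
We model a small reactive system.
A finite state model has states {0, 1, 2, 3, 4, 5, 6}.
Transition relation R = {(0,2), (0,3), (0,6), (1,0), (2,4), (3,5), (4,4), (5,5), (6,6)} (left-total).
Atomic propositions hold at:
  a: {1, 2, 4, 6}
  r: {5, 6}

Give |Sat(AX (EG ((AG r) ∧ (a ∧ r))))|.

AG r: greatest fixpoint, start Z0 = {5, 6}, keep only states in Sat with every successor in Z. Already a fixed point.
Sat(AG r) = {5, 6}
Sat(a ∧ r) = {6}
Sat((AG r) ∧ (a ∧ r)) = {6}
EG ((AG r) ∧ (a ∧ r)): greatest fixpoint, start Z0 = {6}, keep only states in Sat with some successor in Z. Already a fixed point.
Sat(EG ((AG r) ∧ (a ∧ r))) = {6}
Sat(AX (EG ((AG r) ∧ (a ∧ r)))) = {s : every successor in {6}} = {6}
|Sat(AX (EG ((AG r) ∧ (a ∧ r))))| = |{6}| = 1.

1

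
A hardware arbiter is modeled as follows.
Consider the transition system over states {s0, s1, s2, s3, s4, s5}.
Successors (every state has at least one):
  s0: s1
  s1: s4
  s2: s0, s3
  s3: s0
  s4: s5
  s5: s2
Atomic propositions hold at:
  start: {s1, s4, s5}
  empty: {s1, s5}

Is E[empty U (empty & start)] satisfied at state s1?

Yes

Sat(empty & start) = {s1, s5}
E[empty U (empty & start)]: least fixpoint, start Z0 = Sat((empty & start)) = {s1, s5}, add states in Sat(empty) with some successor in Z. Already a fixed point.
Sat(E[empty U (empty & start)]) = {s1, s5}
s1 ∈ Sat(E[empty U (empty & start)]) = {s1, s5}, so the formula holds at s1.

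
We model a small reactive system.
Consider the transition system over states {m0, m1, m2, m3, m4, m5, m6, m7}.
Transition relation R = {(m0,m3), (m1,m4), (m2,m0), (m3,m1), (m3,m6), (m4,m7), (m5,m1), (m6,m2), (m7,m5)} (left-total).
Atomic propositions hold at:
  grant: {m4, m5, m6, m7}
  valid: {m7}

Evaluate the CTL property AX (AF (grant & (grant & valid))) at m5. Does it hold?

Yes

Sat(grant & valid) = {m7}
Sat(grant & (grant & valid)) = {m7}
AF (grant & (grant & valid)): least fixpoint, start Z0 = {m7}, add states with every successor in Z. Z1 = {m4, m7}; Z2 = {m1, m4, m7}; Z3 = {m1, m4, m5, m7}; fixed.
Sat(AF (grant & (grant & valid))) = {m1, m4, m5, m7}
Sat(AX (AF (grant & (grant & valid)))) = {s : every successor in {m1, m4, m5, m7}} = {m1, m4, m5, m7}
m5 ∈ Sat(AX (AF (grant & (grant & valid)))) = {m1, m4, m5, m7}, so the formula holds at m5.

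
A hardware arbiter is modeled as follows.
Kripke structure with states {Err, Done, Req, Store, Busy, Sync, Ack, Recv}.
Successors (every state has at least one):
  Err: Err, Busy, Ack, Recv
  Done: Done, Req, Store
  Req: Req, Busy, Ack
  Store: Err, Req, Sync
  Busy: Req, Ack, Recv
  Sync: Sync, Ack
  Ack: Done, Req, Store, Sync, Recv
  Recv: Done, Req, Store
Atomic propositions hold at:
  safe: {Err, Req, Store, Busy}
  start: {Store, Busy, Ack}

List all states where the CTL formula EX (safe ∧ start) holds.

Sat(safe ∧ start) = {Store, Busy}
Sat(EX (safe ∧ start)) = {s : some successor in {Store, Busy}} = {Err, Done, Req, Ack, Recv}

{Err, Done, Req, Ack, Recv}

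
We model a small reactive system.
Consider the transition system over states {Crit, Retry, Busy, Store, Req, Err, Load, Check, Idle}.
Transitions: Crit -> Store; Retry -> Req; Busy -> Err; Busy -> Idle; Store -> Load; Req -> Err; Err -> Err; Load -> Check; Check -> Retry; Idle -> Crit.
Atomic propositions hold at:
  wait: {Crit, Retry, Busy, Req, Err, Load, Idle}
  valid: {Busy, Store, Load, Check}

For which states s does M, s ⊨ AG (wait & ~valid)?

Sat(~valid) = {Crit, Retry, Req, Err, Idle}
Sat(wait & ~valid) = {Crit, Retry, Req, Err, Idle}
AG (wait & ~valid): greatest fixpoint, start Z0 = {Crit, Retry, Req, Err, Idle}, keep only states in Sat with every successor in Z. Z1 = {Retry, Req, Err, Idle}; Z2 = {Retry, Req, Err}; fixed.
Sat(AG (wait & ~valid)) = {Retry, Req, Err}

{Retry, Req, Err}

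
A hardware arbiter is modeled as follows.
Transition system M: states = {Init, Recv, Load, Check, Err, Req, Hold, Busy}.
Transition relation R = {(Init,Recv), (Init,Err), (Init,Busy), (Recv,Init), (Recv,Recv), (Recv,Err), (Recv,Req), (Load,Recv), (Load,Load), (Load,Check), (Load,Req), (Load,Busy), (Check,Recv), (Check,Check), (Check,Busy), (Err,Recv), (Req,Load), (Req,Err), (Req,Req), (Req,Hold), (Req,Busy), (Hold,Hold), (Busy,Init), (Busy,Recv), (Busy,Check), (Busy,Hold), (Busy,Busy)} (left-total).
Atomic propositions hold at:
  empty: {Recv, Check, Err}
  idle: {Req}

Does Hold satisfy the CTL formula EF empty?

EF empty: least fixpoint, start Z0 = {Recv, Check, Err}, add states with some successor in Z. Z1 = {Init, Recv, Load, Check, Err, Req, Busy}; fixed.
Sat(EF empty) = {Init, Recv, Load, Check, Err, Req, Busy}
Hold ∉ Sat(EF empty) = {Init, Recv, Load, Check, Err, Req, Busy}, so the formula does not hold at Hold.

No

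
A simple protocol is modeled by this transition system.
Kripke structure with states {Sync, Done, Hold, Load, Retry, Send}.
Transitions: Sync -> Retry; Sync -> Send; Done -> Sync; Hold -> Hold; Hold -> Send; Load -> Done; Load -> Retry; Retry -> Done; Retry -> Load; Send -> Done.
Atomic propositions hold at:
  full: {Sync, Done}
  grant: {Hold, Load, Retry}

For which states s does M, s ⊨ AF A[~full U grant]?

Sat(~full) = {Hold, Load, Retry, Send}
A[~full U grant]: least fixpoint, start Z0 = Sat(grant) = {Hold, Load, Retry}, add states in Sat(~full) with every successor in Z. Already a fixed point.
Sat(A[~full U grant]) = {Hold, Load, Retry}
AF A[~full U grant]: least fixpoint, start Z0 = {Hold, Load, Retry}, add states with every successor in Z. Already a fixed point.
Sat(AF A[~full U grant]) = {Hold, Load, Retry}

{Hold, Load, Retry}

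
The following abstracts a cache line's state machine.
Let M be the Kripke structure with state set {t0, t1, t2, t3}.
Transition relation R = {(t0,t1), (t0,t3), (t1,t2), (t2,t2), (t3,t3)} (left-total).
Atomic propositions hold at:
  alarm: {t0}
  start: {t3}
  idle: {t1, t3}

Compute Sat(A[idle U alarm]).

A[idle U alarm]: least fixpoint, start Z0 = Sat(alarm) = {t0}, add states in Sat(idle) with every successor in Z. Already a fixed point.
Sat(A[idle U alarm]) = {t0}

{t0}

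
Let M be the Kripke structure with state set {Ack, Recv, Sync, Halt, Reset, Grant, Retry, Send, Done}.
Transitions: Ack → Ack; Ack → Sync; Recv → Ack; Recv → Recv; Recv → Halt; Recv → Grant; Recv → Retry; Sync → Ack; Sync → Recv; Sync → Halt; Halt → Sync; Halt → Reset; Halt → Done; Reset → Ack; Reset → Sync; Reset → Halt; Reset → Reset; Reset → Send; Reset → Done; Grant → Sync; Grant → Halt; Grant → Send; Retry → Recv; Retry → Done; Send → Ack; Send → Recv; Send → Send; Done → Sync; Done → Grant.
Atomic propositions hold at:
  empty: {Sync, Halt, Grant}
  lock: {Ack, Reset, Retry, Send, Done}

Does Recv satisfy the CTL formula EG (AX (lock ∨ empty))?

No

Sat(lock ∨ empty) = {Ack, Sync, Halt, Reset, Grant, Retry, Send, Done}
Sat(AX (lock ∨ empty)) = {s : every successor in {Ack, Sync, Halt, Reset, Grant, Retry, Send, Done}} = {Ack, Halt, Reset, Grant, Done}
EG (AX (lock ∨ empty)): greatest fixpoint, start Z0 = {Ack, Halt, Reset, Grant, Done}, keep only states in Sat with some successor in Z. Already a fixed point.
Sat(EG (AX (lock ∨ empty))) = {Ack, Halt, Reset, Grant, Done}
Recv ∉ Sat(EG (AX (lock ∨ empty))) = {Ack, Halt, Reset, Grant, Done}, so the formula does not hold at Recv.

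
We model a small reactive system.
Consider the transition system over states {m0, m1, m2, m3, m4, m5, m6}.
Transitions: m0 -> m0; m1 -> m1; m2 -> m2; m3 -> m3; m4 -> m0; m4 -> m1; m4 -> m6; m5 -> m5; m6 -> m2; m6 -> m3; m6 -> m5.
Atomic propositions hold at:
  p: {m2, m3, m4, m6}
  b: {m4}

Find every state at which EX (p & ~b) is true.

{m2, m3, m4, m6}

Sat(~b) = {m0, m1, m2, m3, m5, m6}
Sat(p & ~b) = {m2, m3, m6}
Sat(EX (p & ~b)) = {s : some successor in {m2, m3, m6}} = {m2, m3, m4, m6}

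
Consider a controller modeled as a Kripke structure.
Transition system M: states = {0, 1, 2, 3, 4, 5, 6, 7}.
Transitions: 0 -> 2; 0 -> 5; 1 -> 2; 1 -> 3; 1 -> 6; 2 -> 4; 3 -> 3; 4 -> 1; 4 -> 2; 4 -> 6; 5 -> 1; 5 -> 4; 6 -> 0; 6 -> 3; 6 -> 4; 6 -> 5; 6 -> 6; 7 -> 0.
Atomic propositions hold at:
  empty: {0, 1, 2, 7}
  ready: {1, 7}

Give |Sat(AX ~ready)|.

6

Sat(~ready) = {0, 2, 3, 4, 5, 6}
Sat(AX ~ready) = {s : every successor in {0, 2, 3, 4, 5, 6}} = {0, 1, 2, 3, 6, 7}
|Sat(AX ~ready)| = |{0, 1, 2, 3, 6, 7}| = 6.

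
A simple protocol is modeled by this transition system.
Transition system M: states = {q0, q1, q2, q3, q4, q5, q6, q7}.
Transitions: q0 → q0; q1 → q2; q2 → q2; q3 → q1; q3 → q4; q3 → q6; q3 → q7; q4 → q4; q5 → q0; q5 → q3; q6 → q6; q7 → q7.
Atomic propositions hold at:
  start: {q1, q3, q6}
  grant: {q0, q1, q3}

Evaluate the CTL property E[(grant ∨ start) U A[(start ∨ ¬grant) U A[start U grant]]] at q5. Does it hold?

Yes

Sat(grant ∨ start) = {q0, q1, q3, q6}
Sat(¬grant) = {q2, q4, q5, q6, q7}
Sat(start ∨ ¬grant) = {q1, q2, q3, q4, q5, q6, q7}
A[start U grant]: least fixpoint, start Z0 = Sat(grant) = {q0, q1, q3}, add states in Sat(start) with every successor in Z. Already a fixed point.
Sat(A[start U grant]) = {q0, q1, q3}
A[(start ∨ ¬grant) U A[start U grant]]: least fixpoint, start Z0 = Sat(A[start U grant]) = {q0, q1, q3}, add states in Sat(start ∨ ¬grant) with every successor in Z. Z1 = {q0, q1, q3, q5}; fixed.
Sat(A[(start ∨ ¬grant) U A[start U grant]]) = {q0, q1, q3, q5}
E[(grant ∨ start) U A[(start ∨ ¬grant) U A[start U grant]]]: least fixpoint, start Z0 = Sat(A[(start ∨ ¬grant) U A[start U grant]]) = {q0, q1, q3, q5}, add states in Sat(grant ∨ start) with some successor in Z. Already a fixed point.
Sat(E[(grant ∨ start) U A[(start ∨ ¬grant) U A[start U grant]]]) = {q0, q1, q3, q5}
q5 ∈ Sat(E[(grant ∨ start) U A[(start ∨ ¬grant) U A[start U grant]]]) = {q0, q1, q3, q5}, so the formula holds at q5.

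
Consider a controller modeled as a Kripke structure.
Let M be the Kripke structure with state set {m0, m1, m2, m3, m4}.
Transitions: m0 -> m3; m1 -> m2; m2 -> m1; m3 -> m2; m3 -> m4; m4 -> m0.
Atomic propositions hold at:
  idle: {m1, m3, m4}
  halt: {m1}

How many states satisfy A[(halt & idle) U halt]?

Sat(halt & idle) = {m1}
A[(halt & idle) U halt]: least fixpoint, start Z0 = Sat(halt) = {m1}, add states in Sat(halt & idle) with every successor in Z. Already a fixed point.
Sat(A[(halt & idle) U halt]) = {m1}
|Sat(A[(halt & idle) U halt])| = |{m1}| = 1.

1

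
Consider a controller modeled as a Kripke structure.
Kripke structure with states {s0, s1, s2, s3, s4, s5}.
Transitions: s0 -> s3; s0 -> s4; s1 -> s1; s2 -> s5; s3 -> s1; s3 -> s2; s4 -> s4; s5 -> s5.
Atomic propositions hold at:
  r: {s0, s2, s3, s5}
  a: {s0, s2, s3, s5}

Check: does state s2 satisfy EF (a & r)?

Yes

Sat(a & r) = {s0, s2, s3, s5}
EF (a & r): least fixpoint, start Z0 = {s0, s2, s3, s5}, add states with some successor in Z. Already a fixed point.
Sat(EF (a & r)) = {s0, s2, s3, s5}
s2 ∈ Sat(EF (a & r)) = {s0, s2, s3, s5}, so the formula holds at s2.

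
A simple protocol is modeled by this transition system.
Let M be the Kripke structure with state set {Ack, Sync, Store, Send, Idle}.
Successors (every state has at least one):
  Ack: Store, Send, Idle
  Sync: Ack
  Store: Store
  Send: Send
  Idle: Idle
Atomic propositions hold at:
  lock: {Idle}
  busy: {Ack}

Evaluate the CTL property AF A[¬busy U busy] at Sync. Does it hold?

Sat(¬busy) = {Sync, Store, Send, Idle}
A[¬busy U busy]: least fixpoint, start Z0 = Sat(busy) = {Ack}, add states in Sat(¬busy) with every successor in Z. Z1 = {Ack, Sync}; fixed.
Sat(A[¬busy U busy]) = {Ack, Sync}
AF A[¬busy U busy]: least fixpoint, start Z0 = {Ack, Sync}, add states with every successor in Z. Already a fixed point.
Sat(AF A[¬busy U busy]) = {Ack, Sync}
Sync ∈ Sat(AF A[¬busy U busy]) = {Ack, Sync}, so the formula holds at Sync.

Yes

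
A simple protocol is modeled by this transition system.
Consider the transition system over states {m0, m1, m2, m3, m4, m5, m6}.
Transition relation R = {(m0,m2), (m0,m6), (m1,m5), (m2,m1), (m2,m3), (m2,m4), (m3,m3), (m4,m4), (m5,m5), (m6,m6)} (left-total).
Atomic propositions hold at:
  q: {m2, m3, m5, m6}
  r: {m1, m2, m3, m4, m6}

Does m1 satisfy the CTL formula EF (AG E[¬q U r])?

Sat(¬q) = {m0, m1, m4}
E[¬q U r]: least fixpoint, start Z0 = Sat(r) = {m1, m2, m3, m4, m6}, add states in Sat(¬q) with some successor in Z. Z1 = {m0, m1, m2, m3, m4, m6}; fixed.
Sat(E[¬q U r]) = {m0, m1, m2, m3, m4, m6}
AG E[¬q U r]: greatest fixpoint, start Z0 = {m0, m1, m2, m3, m4, m6}, keep only states in Sat with every successor in Z. Z1 = {m0, m2, m3, m4, m6}; Z2 = {m0, m3, m4, m6}; Z3 = {m3, m4, m6}; fixed.
Sat(AG E[¬q U r]) = {m3, m4, m6}
EF (AG E[¬q U r]): least fixpoint, start Z0 = {m3, m4, m6}, add states with some successor in Z. Z1 = {m0, m2, m3, m4, m6}; fixed.
Sat(EF (AG E[¬q U r])) = {m0, m2, m3, m4, m6}
m1 ∉ Sat(EF (AG E[¬q U r])) = {m0, m2, m3, m4, m6}, so the formula does not hold at m1.

No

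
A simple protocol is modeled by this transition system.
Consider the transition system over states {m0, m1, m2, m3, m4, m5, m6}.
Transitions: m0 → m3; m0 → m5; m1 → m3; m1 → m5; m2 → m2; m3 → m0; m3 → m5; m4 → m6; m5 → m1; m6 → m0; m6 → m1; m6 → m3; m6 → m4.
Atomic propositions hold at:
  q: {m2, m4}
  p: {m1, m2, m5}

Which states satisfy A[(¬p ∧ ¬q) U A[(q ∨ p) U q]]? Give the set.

{m2, m4}

Sat(¬p) = {m0, m3, m4, m6}
Sat(¬q) = {m0, m1, m3, m5, m6}
Sat(¬p ∧ ¬q) = {m0, m3, m6}
Sat(q ∨ p) = {m1, m2, m4, m5}
A[(q ∨ p) U q]: least fixpoint, start Z0 = Sat(q) = {m2, m4}, add states in Sat(q ∨ p) with every successor in Z. Already a fixed point.
Sat(A[(q ∨ p) U q]) = {m2, m4}
A[(¬p ∧ ¬q) U A[(q ∨ p) U q]]: least fixpoint, start Z0 = Sat(A[(q ∨ p) U q]) = {m2, m4}, add states in Sat(¬p ∧ ¬q) with every successor in Z. Already a fixed point.
Sat(A[(¬p ∧ ¬q) U A[(q ∨ p) U q]]) = {m2, m4}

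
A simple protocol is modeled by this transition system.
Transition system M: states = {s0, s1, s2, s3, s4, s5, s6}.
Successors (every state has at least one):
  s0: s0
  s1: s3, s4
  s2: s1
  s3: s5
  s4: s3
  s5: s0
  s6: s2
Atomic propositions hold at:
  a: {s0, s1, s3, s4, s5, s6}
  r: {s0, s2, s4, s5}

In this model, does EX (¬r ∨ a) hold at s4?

Yes

Sat(¬r) = {s1, s3, s6}
Sat(¬r ∨ a) = {s0, s1, s3, s4, s5, s6}
Sat(EX (¬r ∨ a)) = {s : some successor in {s0, s1, s3, s4, s5, s6}} = {s0, s1, s2, s3, s4, s5}
s4 ∈ Sat(EX (¬r ∨ a)) = {s0, s1, s2, s3, s4, s5}, so the formula holds at s4.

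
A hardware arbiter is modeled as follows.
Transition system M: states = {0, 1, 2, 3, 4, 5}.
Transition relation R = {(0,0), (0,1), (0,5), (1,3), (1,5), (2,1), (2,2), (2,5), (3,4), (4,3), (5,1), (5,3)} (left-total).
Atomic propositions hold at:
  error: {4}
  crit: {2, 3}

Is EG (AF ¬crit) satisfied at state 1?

Sat(¬crit) = {0, 1, 4, 5}
AF ¬crit: least fixpoint, start Z0 = {0, 1, 4, 5}, add states with every successor in Z. Z1 = {0, 1, 3, 4, 5}; fixed.
Sat(AF ¬crit) = {0, 1, 3, 4, 5}
EG (AF ¬crit): greatest fixpoint, start Z0 = {0, 1, 3, 4, 5}, keep only states in Sat with some successor in Z. Already a fixed point.
Sat(EG (AF ¬crit)) = {0, 1, 3, 4, 5}
1 ∈ Sat(EG (AF ¬crit)) = {0, 1, 3, 4, 5}, so the formula holds at 1.

Yes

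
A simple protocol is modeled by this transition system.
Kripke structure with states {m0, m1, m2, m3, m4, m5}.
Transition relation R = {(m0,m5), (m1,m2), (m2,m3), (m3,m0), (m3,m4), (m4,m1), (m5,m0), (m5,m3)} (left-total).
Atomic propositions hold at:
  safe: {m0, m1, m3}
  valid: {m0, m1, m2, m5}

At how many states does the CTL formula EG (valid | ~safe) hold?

2

Sat(~safe) = {m2, m4, m5}
Sat(valid | ~safe) = {m0, m1, m2, m4, m5}
EG (valid | ~safe): greatest fixpoint, start Z0 = {m0, m1, m2, m4, m5}, keep only states in Sat with some successor in Z. Z1 = {m0, m1, m4, m5}; Z2 = {m0, m4, m5}; Z3 = {m0, m5}; fixed.
Sat(EG (valid | ~safe)) = {m0, m5}
|Sat(EG (valid | ~safe))| = |{m0, m5}| = 2.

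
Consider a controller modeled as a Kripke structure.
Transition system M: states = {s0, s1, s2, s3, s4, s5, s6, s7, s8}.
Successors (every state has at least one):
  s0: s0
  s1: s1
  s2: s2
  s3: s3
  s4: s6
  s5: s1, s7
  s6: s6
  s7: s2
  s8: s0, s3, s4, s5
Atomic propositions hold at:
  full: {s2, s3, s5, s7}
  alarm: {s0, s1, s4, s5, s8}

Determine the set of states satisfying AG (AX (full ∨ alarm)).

Sat(full ∨ alarm) = {s0, s1, s2, s3, s4, s5, s7, s8}
Sat(AX (full ∨ alarm)) = {s : every successor in {s0, s1, s2, s3, s4, s5, s7, s8}} = {s0, s1, s2, s3, s5, s7, s8}
AG (AX (full ∨ alarm)): greatest fixpoint, start Z0 = {s0, s1, s2, s3, s5, s7, s8}, keep only states in Sat with every successor in Z. Z1 = {s0, s1, s2, s3, s5, s7}; fixed.
Sat(AG (AX (full ∨ alarm))) = {s0, s1, s2, s3, s5, s7}

{s0, s1, s2, s3, s5, s7}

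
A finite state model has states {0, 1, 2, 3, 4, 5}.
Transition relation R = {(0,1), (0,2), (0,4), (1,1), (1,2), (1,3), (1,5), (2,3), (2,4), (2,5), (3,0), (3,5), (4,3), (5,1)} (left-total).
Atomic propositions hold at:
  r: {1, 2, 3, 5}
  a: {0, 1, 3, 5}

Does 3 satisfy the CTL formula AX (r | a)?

Yes

Sat(r | a) = {0, 1, 2, 3, 5}
Sat(AX (r | a)) = {s : every successor in {0, 1, 2, 3, 5}} = {1, 3, 4, 5}
3 ∈ Sat(AX (r | a)) = {1, 3, 4, 5}, so the formula holds at 3.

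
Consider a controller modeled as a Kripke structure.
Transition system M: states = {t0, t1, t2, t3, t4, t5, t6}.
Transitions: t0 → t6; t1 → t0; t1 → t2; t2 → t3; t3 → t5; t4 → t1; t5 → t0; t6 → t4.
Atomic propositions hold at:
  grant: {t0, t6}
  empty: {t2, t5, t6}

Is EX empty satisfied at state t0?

Sat(EX empty) = {s : some successor in {t2, t5, t6}} = {t0, t1, t3}
t0 ∈ Sat(EX empty) = {t0, t1, t3}, so the formula holds at t0.

Yes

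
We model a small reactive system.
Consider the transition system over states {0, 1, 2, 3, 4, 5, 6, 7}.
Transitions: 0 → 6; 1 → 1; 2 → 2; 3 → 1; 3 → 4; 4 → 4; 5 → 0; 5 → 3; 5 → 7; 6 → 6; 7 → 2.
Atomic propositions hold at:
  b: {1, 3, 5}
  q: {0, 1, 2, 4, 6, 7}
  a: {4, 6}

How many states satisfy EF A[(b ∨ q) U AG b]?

3

Sat(b ∨ q) = {0, 1, 2, 3, 4, 5, 6, 7}
AG b: greatest fixpoint, start Z0 = {1, 3, 5}, keep only states in Sat with every successor in Z. Z1 = {1}; fixed.
Sat(AG b) = {1}
A[(b ∨ q) U AG b]: least fixpoint, start Z0 = Sat(AG b) = {1}, add states in Sat(b ∨ q) with every successor in Z. Already a fixed point.
Sat(A[(b ∨ q) U AG b]) = {1}
EF A[(b ∨ q) U AG b]: least fixpoint, start Z0 = {1}, add states with some successor in Z. Z1 = {1, 3}; Z2 = {1, 3, 5}; fixed.
Sat(EF A[(b ∨ q) U AG b]) = {1, 3, 5}
|Sat(EF A[(b ∨ q) U AG b])| = |{1, 3, 5}| = 3.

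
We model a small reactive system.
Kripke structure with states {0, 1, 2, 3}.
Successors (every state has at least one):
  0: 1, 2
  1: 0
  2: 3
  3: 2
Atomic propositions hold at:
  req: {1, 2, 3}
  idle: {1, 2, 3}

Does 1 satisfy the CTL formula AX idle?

Sat(AX idle) = {s : every successor in {1, 2, 3}} = {0, 2, 3}
1 ∉ Sat(AX idle) = {0, 2, 3}, so the formula does not hold at 1.

No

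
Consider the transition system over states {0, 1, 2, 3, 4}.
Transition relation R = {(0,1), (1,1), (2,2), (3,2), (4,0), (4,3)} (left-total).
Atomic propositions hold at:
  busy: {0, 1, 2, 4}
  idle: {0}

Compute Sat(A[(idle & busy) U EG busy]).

{0, 1, 2, 4}

Sat(idle & busy) = {0}
EG busy: greatest fixpoint, start Z0 = {0, 1, 2, 4}, keep only states in Sat with some successor in Z. Already a fixed point.
Sat(EG busy) = {0, 1, 2, 4}
A[(idle & busy) U EG busy]: least fixpoint, start Z0 = Sat(EG busy) = {0, 1, 2, 4}, add states in Sat(idle & busy) with every successor in Z. Already a fixed point.
Sat(A[(idle & busy) U EG busy]) = {0, 1, 2, 4}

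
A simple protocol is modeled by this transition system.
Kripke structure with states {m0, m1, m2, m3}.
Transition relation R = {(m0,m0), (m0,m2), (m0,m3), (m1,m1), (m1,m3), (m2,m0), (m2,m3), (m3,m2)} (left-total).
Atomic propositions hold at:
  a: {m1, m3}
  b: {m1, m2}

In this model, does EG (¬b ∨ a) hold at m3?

No

Sat(¬b) = {m0, m3}
Sat(¬b ∨ a) = {m0, m1, m3}
EG (¬b ∨ a): greatest fixpoint, start Z0 = {m0, m1, m3}, keep only states in Sat with some successor in Z. Z1 = {m0, m1}; fixed.
Sat(EG (¬b ∨ a)) = {m0, m1}
m3 ∉ Sat(EG (¬b ∨ a)) = {m0, m1}, so the formula does not hold at m3.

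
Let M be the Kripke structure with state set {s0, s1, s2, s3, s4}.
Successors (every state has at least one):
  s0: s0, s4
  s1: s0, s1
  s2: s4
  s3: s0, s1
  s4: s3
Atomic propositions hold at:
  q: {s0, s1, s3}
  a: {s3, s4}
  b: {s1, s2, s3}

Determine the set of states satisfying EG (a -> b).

Sat(a -> b) = {s0, s1, s2, s3}
EG (a -> b): greatest fixpoint, start Z0 = {s0, s1, s2, s3}, keep only states in Sat with some successor in Z. Z1 = {s0, s1, s3}; fixed.
Sat(EG (a -> b)) = {s0, s1, s3}

{s0, s1, s3}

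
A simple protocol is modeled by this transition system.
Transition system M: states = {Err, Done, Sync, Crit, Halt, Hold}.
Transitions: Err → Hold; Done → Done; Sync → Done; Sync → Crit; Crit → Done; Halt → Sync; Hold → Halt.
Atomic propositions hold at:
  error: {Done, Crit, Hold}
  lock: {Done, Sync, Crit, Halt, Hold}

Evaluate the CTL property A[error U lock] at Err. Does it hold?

A[error U lock]: least fixpoint, start Z0 = Sat(lock) = {Done, Sync, Crit, Halt, Hold}, add states in Sat(error) with every successor in Z. Already a fixed point.
Sat(A[error U lock]) = {Done, Sync, Crit, Halt, Hold}
Err ∉ Sat(A[error U lock]) = {Done, Sync, Crit, Halt, Hold}, so the formula does not hold at Err.

No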